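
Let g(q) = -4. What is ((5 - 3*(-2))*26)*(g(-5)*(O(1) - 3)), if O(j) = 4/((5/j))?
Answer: 12584/5 ≈ 2516.8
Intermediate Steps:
O(j) = 4*j/5 (O(j) = 4*(j/5) = 4*j/5)
((5 - 3*(-2))*26)*(g(-5)*(O(1) - 3)) = ((5 - 3*(-2))*26)*(-4*((⅘)*1 - 3)) = ((5 + 6)*26)*(-4*(⅘ - 3)) = (11*26)*(-4*(-11/5)) = 286*(44/5) = 12584/5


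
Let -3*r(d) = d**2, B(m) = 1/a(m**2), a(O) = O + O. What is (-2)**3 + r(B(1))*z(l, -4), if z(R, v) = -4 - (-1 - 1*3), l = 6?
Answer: -8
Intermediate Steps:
z(R, v) = 0 (z(R, v) = -4 - (-1 - 3) = -4 - 1*(-4) = -4 + 4 = 0)
a(O) = 2*O
B(m) = 1/(2*m**2)
r(d) = -d**2/3
(-2)**3 + r(B(1))*z(l, -4) = (-2)**3 - ((1/2)/1**2)**2/3*0 = -8 - ((1/2)*1)**2/3*0 = -8 - (1/2)**2/3*0 = -8 - 1/3*1/4*0 = -8 - 1/12*0 = -8 + 0 = -8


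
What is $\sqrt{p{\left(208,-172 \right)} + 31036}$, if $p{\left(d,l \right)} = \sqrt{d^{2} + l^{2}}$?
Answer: $2 \sqrt{7759 + \sqrt{4553}} \approx 176.93$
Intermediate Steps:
$\sqrt{p{\left(208,-172 \right)} + 31036} = \sqrt{\sqrt{208^{2} + \left(-172\right)^{2}} + 31036} = \sqrt{\sqrt{43264 + 29584} + 31036} = \sqrt{\sqrt{72848} + 31036} = \sqrt{4 \sqrt{4553} + 31036} = \sqrt{31036 + 4 \sqrt{4553}}$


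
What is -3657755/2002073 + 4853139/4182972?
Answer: -1861316063571/2791538433652 ≈ -0.66677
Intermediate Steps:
-3657755/2002073 + 4853139/4182972 = -3657755*1/2002073 + 4853139*(1/4182972) = -3657755/2002073 + 1617713/1394324 = -1861316063571/2791538433652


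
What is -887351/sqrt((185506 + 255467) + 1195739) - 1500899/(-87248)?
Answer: 1500899/87248 - 887351*sqrt(409178)/818356 ≈ -676.40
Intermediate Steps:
-887351/sqrt((185506 + 255467) + 1195739) - 1500899/(-87248) = -887351/sqrt(440973 + 1195739) - 1500899*(-1/87248) = -887351*sqrt(409178)/818356 + 1500899/87248 = 1500899/87248 - 887351*sqrt(409178)/818356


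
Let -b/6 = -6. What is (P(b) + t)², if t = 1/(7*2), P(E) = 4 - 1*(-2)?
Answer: 7225/196 ≈ 36.862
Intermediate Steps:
b = 36 (b = -6*(-6) = 36)
P(E) = 6 (P(E) = 4 + 2 = 6)
t = 1/14 ≈ 0.071429
(P(b) + t)² = (6 + 1/14)² = (85/14)² = 7225/196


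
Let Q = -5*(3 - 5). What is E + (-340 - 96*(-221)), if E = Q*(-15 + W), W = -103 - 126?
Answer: 18436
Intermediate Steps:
W = -229
Q = 10 (Q = -5*(-2) = 10)
E = -2440 (E = 10*(-15 - 229) = 10*(-244) = -2440)
E + (-340 - 96*(-221)) = -2440 + (-340 - 96*(-221)) = -2440 + (-340 + 21216) = -2440 + 20876 = 18436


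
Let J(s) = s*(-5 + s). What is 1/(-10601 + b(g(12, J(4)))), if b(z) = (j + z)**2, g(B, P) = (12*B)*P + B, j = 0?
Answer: 1/307495 ≈ 3.2521e-6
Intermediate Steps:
g(B, P) = B + 12*B*P (g(B, P) = 12*B*P + B = B + 12*B*P)
b(z) = z**2 (b(z) = (0 + z)**2 = z**2)
1/(-10601 + b(g(12, J(4)))) = 1/(-10601 + (12*(1 + 12*(4*(-5 + 4))))**2) = 1/(-10601 + (12*(1 + 12*(4*(-1))))**2) = 1/(-10601 + (12*(1 + 12*(-4)))**2) = 1/(-10601 + (12*(1 - 48))**2) = 1/(-10601 + (12*(-47))**2) = 1/(-10601 + (-564)**2) = 1/(-10601 + 318096) = 1/307495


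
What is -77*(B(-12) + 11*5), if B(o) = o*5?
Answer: 385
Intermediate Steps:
B(o) = 5*o
-77*(B(-12) + 11*5) = -77*(5*(-12) + 11*5) = -77*(-60 + 55) = -77*(-5) = 385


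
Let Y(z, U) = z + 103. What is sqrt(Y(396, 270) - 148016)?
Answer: I*sqrt(147517) ≈ 384.08*I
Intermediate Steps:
Y(z, U) = 103 + z
sqrt(Y(396, 270) - 148016) = sqrt((103 + 396) - 148016) = sqrt(499 - 148016) = sqrt(-147517) = I*sqrt(147517)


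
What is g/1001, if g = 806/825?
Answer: 62/63525 ≈ 0.00097599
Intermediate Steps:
g = 806/825 (g = 806*(1/825) = 806/825 ≈ 0.97697)
g/1001 = (806/825)/1001 = (806/825)*(1/1001) = 62/63525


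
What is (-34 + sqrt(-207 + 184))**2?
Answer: (34 - I*sqrt(23))**2 ≈ 1133.0 - 326.12*I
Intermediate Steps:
(-34 + sqrt(-207 + 184))**2 = (-34 + sqrt(-23))**2 = (-34 + I*sqrt(23))**2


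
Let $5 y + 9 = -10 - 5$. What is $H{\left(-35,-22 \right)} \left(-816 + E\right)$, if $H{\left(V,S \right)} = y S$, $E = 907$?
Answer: $\frac{48048}{5} \approx 9609.6$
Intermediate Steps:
$y = - \frac{24}{5}$ ($y = - \frac{9}{5} + \frac{-10 - 5}{5} = - \frac{9}{5} + \frac{1}{5} \left(-15\right) = - \frac{9}{5} - 3 = - \frac{24}{5} \approx -4.8$)
$H{\left(V,S \right)} = - \frac{24 S}{5}$
$H{\left(-35,-22 \right)} \left(-816 + E\right) = \left(- \frac{24}{5}\right) \left(-22\right) \left(-816 + 907\right) = \frac{528}{5} \cdot 91 = \frac{48048}{5}$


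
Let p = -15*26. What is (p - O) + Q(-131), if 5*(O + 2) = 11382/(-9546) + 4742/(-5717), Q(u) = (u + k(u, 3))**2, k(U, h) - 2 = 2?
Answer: 715899157306/45478735 ≈ 15741.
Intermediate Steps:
k(U, h) = 4 (k(U, h) = 2 + 2 = 4)
p = -390
Q(u) = (4 + u)**2 (Q(u) = (u + 4)**2 = (4 + u)**2)
O = -109347141/45478735 (O = -2 + (11382/(-9546) + 4742/(-5717))/5 = -2 + (11382*(-1/9546) + 4742*(-1/5717))/5 = -2 + (-1897/1591 - 4742/5717)/5 = -2 + (1/5)*(-18389671/9095747) = -2 - 18389671/45478735 = -109347141/45478735 ≈ -2.4044)
(p - O) + Q(-131) = (-390 - 1*(-109347141/45478735)) + (4 - 131)**2 = (-390 + 109347141/45478735) + (-127)**2 = -17627359509/45478735 + 16129 = 715899157306/45478735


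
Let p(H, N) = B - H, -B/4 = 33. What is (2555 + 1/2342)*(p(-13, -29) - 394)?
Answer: -3069695043/2342 ≈ -1.3107e+6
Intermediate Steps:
B = -132 (B = -4*33 = -132)
p(H, N) = -132 - H
(2555 + 1/2342)*(p(-13, -29) - 394) = (2555 + 1/2342)*((-132 - 1*(-13)) - 394) = (2555 + 1/2342)*((-132 + 13) - 394) = 5983811*(-119 - 394)/2342 = (5983811/2342)*(-513) = -3069695043/2342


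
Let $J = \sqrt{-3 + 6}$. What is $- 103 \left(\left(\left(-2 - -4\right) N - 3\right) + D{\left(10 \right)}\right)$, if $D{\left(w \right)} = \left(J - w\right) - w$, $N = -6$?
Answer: $3605 - 103 \sqrt{3} \approx 3426.6$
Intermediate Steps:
$J = \sqrt{3} \approx 1.732$
$D{\left(w \right)} = \sqrt{3} - 2 w$ ($D{\left(w \right)} = \left(\sqrt{3} - w\right) - w = \sqrt{3} - 2 w$)
$- 103 \left(\left(\left(-2 - -4\right) N - 3\right) + D{\left(10 \right)}\right) = - 103 \left(\left(\left(-2 - -4\right) \left(-6\right) - 3\right) + \left(\sqrt{3} - 20\right)\right) = - 103 \left(\left(\left(-2 + 4\right) \left(-6\right) - 3\right) - \left(20 - \sqrt{3}\right)\right) = - 103 \left(\left(2 \left(-6\right) - 3\right) - \left(20 - \sqrt{3}\right)\right) = - 103 \left(\left(-12 - 3\right) - \left(20 - \sqrt{3}\right)\right) = - 103 \left(-15 - \left(20 - \sqrt{3}\right)\right) = - 103 \left(-35 + \sqrt{3}\right) = 3605 - 103 \sqrt{3}$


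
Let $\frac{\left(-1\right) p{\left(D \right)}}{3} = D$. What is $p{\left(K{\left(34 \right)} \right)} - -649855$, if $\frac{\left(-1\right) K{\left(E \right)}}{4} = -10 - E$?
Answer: $649327$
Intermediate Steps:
$K{\left(E \right)} = 40 + 4 E$ ($K{\left(E \right)} = - 4 \left(-10 - E\right) = 40 + 4 E$)
$p{\left(D \right)} = - 3 D$
$p{\left(K{\left(34 \right)} \right)} - -649855 = - 3 \left(40 + 4 \cdot 34\right) - -649855 = - 3 \left(40 + 136\right) + 649855 = \left(-3\right) 176 + 649855 = -528 + 649855 = 649327$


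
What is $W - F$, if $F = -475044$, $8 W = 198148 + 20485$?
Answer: $\frac{4018985}{8} \approx 5.0237 \cdot 10^{5}$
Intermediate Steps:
$W = \frac{218633}{8}$ ($W = \frac{198148 + 20485}{8} = \frac{1}{8} \cdot 218633 = \frac{218633}{8} \approx 27329.0$)
$W - F = \frac{218633}{8} - -475044 = \frac{218633}{8} + 475044 = \frac{4018985}{8}$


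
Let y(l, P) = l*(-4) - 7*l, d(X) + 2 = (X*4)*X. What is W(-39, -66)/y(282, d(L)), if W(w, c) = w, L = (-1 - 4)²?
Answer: 13/1034 ≈ 0.012573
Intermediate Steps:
L = 25 (L = (-5)² = 25)
d(X) = -2 + 4*X² (d(X) = -2 + (X*4)*X = -2 + (4*X)*X = -2 + 4*X²)
y(l, P) = -11*l (y(l, P) = -4*l - 7*l = -11*l)
W(-39, -66)/y(282, d(L)) = -39/((-11*282)) = -39/(-3102) = -39*(-1/3102) = 13/1034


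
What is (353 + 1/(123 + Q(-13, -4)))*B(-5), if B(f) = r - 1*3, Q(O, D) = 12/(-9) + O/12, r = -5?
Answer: -4086424/1447 ≈ -2824.1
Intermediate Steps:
Q(O, D) = -4/3 + O/12 (Q(O, D) = 12*(-1/9) + O*(1/12) = -4/3 + O/12)
B(f) = -8 (B(f) = -5 - 1*3 = -5 - 3 = -8)
(353 + 1/(123 + Q(-13, -4)))*B(-5) = (353 + 1/(123 + (-4/3 + (1/12)*(-13))))*(-8) = (353 + 1/(123 + (-4/3 - 13/12)))*(-8) = (353 + 1/(123 - 29/12))*(-8) = (353 + 1/(1447/12))*(-8) = (353 + 12/1447)*(-8) = (510803/1447)*(-8) = -4086424/1447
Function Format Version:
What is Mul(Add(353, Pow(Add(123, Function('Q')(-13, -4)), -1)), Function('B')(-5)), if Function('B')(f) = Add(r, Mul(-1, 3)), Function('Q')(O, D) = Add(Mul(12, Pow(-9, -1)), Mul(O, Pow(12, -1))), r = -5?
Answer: Rational(-4086424, 1447) ≈ -2824.1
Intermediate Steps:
Function('Q')(O, D) = Add(Rational(-4, 3), Mul(Rational(1, 12), O)) (Function('Q')(O, D) = Add(Mul(12, Rational(-1, 9)), Mul(O, Rational(1, 12))) = Add(Rational(-4, 3), Mul(Rational(1, 12), O)))
Function('B')(f) = -8 (Function('B')(f) = Add(-5, Mul(-1, 3)) = Add(-5, -3) = -8)
Mul(Add(353, Pow(Add(123, Function('Q')(-13, -4)), -1)), Function('B')(-5)) = Mul(Add(353, Pow(Add(123, Add(Rational(-4, 3), Mul(Rational(1, 12), -13))), -1)), -8) = Mul(Add(353, Pow(Add(123, Add(Rational(-4, 3), Rational(-13, 12))), -1)), -8) = Mul(Add(353, Pow(Add(123, Rational(-29, 12)), -1)), -8) = Mul(Add(353, Pow(Rational(1447, 12), -1)), -8) = Mul(Add(353, Rational(12, 1447)), -8) = Mul(Rational(510803, 1447), -8) = Rational(-4086424, 1447)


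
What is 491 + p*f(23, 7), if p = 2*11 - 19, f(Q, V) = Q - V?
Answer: 539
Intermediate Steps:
p = 3 (p = 22 - 19 = 3)
491 + p*f(23, 7) = 491 + 3*(23 - 1*7) = 491 + 3*(23 - 7) = 491 + 3*16 = 491 + 48 = 539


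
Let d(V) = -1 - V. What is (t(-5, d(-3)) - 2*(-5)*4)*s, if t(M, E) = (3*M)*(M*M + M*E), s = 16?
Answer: -2960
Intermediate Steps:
t(M, E) = 3*M*(M**2 + E*M) (t(M, E) = (3*M)*(M**2 + E*M) = 3*M*(M**2 + E*M))
(t(-5, d(-3)) - 2*(-5)*4)*s = (3*(-5)**2*((-1 - 1*(-3)) - 5) - 2*(-5)*4)*16 = (3*25*((-1 + 3) - 5) + 10*4)*16 = (3*25*(2 - 5) + 40)*16 = (3*25*(-3) + 40)*16 = (-225 + 40)*16 = -185*16 = -2960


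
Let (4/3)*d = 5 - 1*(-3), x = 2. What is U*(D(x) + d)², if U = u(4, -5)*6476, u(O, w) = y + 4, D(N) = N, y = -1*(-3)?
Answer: 2901248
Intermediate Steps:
y = 3
u(O, w) = 7 (u(O, w) = 3 + 4 = 7)
U = 45332 (U = 7*6476 = 45332)
d = 6 (d = 3*(5 - 1*(-3))/4 = 3*(5 + 3)/4 = (¾)*8 = 6)
U*(D(x) + d)² = 45332*(2 + 6)² = 45332*8² = 45332*64 = 2901248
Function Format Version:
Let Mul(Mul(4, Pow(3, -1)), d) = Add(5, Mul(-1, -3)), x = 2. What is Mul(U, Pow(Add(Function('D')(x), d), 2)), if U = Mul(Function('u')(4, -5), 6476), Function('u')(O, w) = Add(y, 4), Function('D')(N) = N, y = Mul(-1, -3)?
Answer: 2901248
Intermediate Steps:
y = 3
Function('u')(O, w) = 7 (Function('u')(O, w) = Add(3, 4) = 7)
U = 45332 (U = Mul(7, 6476) = 45332)
d = 6 (d = Mul(Rational(3, 4), Add(5, Mul(-1, -3))) = Mul(Rational(3, 4), Add(5, 3)) = Mul(Rational(3, 4), 8) = 6)
Mul(U, Pow(Add(Function('D')(x), d), 2)) = Mul(45332, Pow(Add(2, 6), 2)) = Mul(45332, Pow(8, 2)) = Mul(45332, 64) = 2901248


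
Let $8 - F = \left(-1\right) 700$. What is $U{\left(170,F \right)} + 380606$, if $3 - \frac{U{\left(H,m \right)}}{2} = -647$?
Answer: $381906$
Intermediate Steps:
$F = 708$ ($F = 8 - \left(-1\right) 700 = 8 - -700 = 8 + 700 = 708$)
$U{\left(H,m \right)} = 1300$ ($U{\left(H,m \right)} = 6 - -1294 = 6 + 1294 = 1300$)
$U{\left(170,F \right)} + 380606 = 1300 + 380606 = 381906$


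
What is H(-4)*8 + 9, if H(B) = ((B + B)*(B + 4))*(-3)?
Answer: 9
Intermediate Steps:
H(B) = -6*B*(4 + B) (H(B) = ((2*B)*(4 + B))*(-3) = (2*B*(4 + B))*(-3) = -6*B*(4 + B))
H(-4)*8 + 9 = -6*(-4)*(4 - 4)*8 + 9 = -6*(-4)*0*8 + 9 = 0*8 + 9 = 0 + 9 = 9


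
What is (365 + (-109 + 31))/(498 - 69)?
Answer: 287/429 ≈ 0.66900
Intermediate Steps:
(365 + (-109 + 31))/(498 - 69) = (365 - 78)/429 = 287*(1/429) = 287/429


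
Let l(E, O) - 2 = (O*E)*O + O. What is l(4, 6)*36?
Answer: 5472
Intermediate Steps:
l(E, O) = 2 + O + E*O² (l(E, O) = 2 + ((O*E)*O + O) = 2 + ((E*O)*O + O) = 2 + (E*O² + O) = 2 + (O + E*O²) = 2 + O + E*O²)
l(4, 6)*36 = (2 + 6 + 4*6²)*36 = (2 + 6 + 4*36)*36 = (2 + 6 + 144)*36 = 152*36 = 5472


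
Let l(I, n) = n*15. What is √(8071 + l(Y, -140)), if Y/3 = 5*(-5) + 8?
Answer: √5971 ≈ 77.272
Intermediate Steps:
Y = -51 (Y = 3*(5*(-5) + 8) = 3*(-25 + 8) = 3*(-17) = -51)
l(I, n) = 15*n
√(8071 + l(Y, -140)) = √(8071 + 15*(-140)) = √(8071 - 2100) = √5971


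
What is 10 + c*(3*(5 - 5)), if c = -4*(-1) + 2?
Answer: 10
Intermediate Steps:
c = 6 (c = 4 + 2 = 6)
10 + c*(3*(5 - 5)) = 10 + 6*(3*(5 - 5)) = 10 + 6*(3*0) = 10 + 6*0 = 10 + 0 = 10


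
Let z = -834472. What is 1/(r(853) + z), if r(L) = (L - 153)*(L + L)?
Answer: 1/359728 ≈ 2.7799e-6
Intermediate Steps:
r(L) = 2*L*(-153 + L) (r(L) = (-153 + L)*(2*L) = 2*L*(-153 + L))
1/(r(853) + z) = 1/(2*853*(-153 + 853) - 834472) = 1/(2*853*700 - 834472) = 1/(1194200 - 834472) = 1/359728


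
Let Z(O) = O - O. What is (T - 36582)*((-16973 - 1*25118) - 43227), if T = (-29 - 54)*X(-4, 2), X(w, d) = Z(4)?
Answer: 3121103076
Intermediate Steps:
Z(O) = 0
X(w, d) = 0
T = 0 (T = (-29 - 54)*0 = -83*0 = 0)
(T - 36582)*((-16973 - 1*25118) - 43227) = (0 - 36582)*((-16973 - 1*25118) - 43227) = -36582*((-16973 - 25118) - 43227) = -36582*(-42091 - 43227) = -36582*(-85318) = 3121103076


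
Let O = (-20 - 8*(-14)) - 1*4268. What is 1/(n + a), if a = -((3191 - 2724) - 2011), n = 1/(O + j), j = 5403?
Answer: 1227/1894489 ≈ 0.00064767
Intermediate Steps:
O = -4176 (O = (-20 + 112) - 4268 = 92 - 4268 = -4176)
n = 1/1227 (n = 1/(-4176 + 5403) = 1/1227 ≈ 0.00081500)
a = 1544 (a = -(467 - 2011) = -1*(-1544) = 1544)
1/(n + a) = 1/(1/1227 + 1544) = 1/(1894489/1227) = 1227/1894489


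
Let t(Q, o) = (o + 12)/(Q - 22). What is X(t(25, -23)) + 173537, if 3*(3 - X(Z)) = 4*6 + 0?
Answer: 173532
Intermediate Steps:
t(Q, o) = (12 + o)/(-22 + Q)
X(Z) = -5 (X(Z) = 3 - (4*6 + 0)/3 = 3 - (24 + 0)/3 = 3 - ⅓*24 = 3 - 8 = -5)
X(t(25, -23)) + 173537 = -5 + 173537 = 173532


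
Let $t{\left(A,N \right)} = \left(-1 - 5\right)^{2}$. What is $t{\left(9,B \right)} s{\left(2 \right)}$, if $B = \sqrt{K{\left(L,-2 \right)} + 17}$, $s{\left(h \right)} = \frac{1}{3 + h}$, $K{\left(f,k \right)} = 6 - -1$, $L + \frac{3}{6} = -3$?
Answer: $\frac{36}{5} \approx 7.2$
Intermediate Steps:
$L = - \frac{7}{2}$ ($L = - \frac{1}{2} - 3 = - \frac{7}{2} \approx -3.5$)
$K{\left(f,k \right)} = 7$ ($K{\left(f,k \right)} = 6 + 1 = 7$)
$B = 2 \sqrt{6}$ ($B = \sqrt{7 + 17} = \sqrt{24} = 2 \sqrt{6} \approx 4.899$)
$t{\left(A,N \right)} = 36$ ($t{\left(A,N \right)} = \left(-6\right)^{2} = 36$)
$t{\left(9,B \right)} s{\left(2 \right)} = \frac{36}{3 + 2} = \frac{36}{5}$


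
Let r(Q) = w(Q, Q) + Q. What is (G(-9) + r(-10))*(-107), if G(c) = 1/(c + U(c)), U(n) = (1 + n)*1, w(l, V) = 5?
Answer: 9202/17 ≈ 541.29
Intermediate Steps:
U(n) = 1 + n
G(c) = 1/(1 + 2*c) (G(c) = 1/(c + (1 + c)) = 1/(1 + 2*c))
r(Q) = 5 + Q
(G(-9) + r(-10))*(-107) = (1/(1 + 2*(-9)) + (5 - 10))*(-107) = (1/(1 - 18) - 5)*(-107) = (1/(-17) - 5)*(-107) = (-1/17 - 5)*(-107) = -86/17*(-107) = 9202/17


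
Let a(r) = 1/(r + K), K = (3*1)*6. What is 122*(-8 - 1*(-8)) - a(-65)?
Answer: 1/47 ≈ 0.021277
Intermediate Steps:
K = 18 (K = 3*6 = 18)
a(r) = 1/(18 + r) (a(r) = 1/(r + 18) = 1/(18 + r))
122*(-8 - 1*(-8)) - a(-65) = 122*(-8 - 1*(-8)) - 1/(18 - 65) = 122*(-8 + 8) - 1/(-47) = 122*0 - 1*(-1/47) = 0 + 1/47 = 1/47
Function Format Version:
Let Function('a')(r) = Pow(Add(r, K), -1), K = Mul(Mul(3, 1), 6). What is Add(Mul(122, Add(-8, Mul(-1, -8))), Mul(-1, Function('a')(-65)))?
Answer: Rational(1, 47) ≈ 0.021277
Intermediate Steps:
K = 18 (K = Mul(3, 6) = 18)
Function('a')(r) = Pow(Add(18, r), -1) (Function('a')(r) = Pow(Add(r, 18), -1) = Pow(Add(18, r), -1))
Add(Mul(122, Add(-8, Mul(-1, -8))), Mul(-1, Function('a')(-65))) = Add(Mul(122, Add(-8, Mul(-1, -8))), Mul(-1, Pow(Add(18, -65), -1))) = Add(Mul(122, Add(-8, 8)), Mul(-1, Pow(-47, -1))) = Add(Mul(122, 0), Mul(-1, Rational(-1, 47))) = Add(0, Rational(1, 47)) = Rational(1, 47)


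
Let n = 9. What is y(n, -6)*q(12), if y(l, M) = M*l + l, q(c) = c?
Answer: -540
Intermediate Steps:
y(l, M) = l + M*l
y(n, -6)*q(12) = (9*(1 - 6))*12 = (9*(-5))*12 = -45*12 = -540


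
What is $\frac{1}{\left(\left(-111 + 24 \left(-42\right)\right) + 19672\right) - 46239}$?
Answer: $- \frac{1}{27686} \approx -3.6119 \cdot 10^{-5}$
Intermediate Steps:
$\frac{1}{\left(\left(-111 + 24 \left(-42\right)\right) + 19672\right) - 46239} = \frac{1}{\left(\left(-111 - 1008\right) + 19672\right) - 46239} = \frac{1}{\left(-1119 + 19672\right) - 46239} = \frac{1}{18553 - 46239} = \frac{1}{-27686} = - \frac{1}{27686}$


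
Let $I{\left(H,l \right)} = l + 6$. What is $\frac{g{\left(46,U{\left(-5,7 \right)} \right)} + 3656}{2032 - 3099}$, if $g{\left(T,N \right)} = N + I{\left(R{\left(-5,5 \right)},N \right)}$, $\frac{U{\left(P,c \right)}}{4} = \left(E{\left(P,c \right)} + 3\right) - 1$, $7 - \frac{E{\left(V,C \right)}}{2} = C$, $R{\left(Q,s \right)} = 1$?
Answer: $- \frac{3678}{1067} \approx -3.447$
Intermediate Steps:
$E{\left(V,C \right)} = 14 - 2 C$
$I{\left(H,l \right)} = 6 + l$
$U{\left(P,c \right)} = 64 - 8 c$ ($U{\left(P,c \right)} = 4 \left(\left(\left(14 - 2 c\right) + 3\right) - 1\right) = 4 \left(\left(17 - 2 c\right) - 1\right) = 4 \left(16 - 2 c\right) = 64 - 8 c$)
$g{\left(T,N \right)} = 6 + 2 N$ ($g{\left(T,N \right)} = N + \left(6 + N\right) = 6 + 2 N$)
$\frac{g{\left(46,U{\left(-5,7 \right)} \right)} + 3656}{2032 - 3099} = \frac{\left(6 + 2 \left(64 - 56\right)\right) + 3656}{2032 - 3099} = \frac{\left(6 + 2 \left(64 - 56\right)\right) + 3656}{-1067} = \left(\left(6 + 2 \cdot 8\right) + 3656\right) \left(- \frac{1}{1067}\right) = \left(\left(6 + 16\right) + 3656\right) \left(- \frac{1}{1067}\right) = \left(22 + 3656\right) \left(- \frac{1}{1067}\right) = 3678 \left(- \frac{1}{1067}\right) = - \frac{3678}{1067}$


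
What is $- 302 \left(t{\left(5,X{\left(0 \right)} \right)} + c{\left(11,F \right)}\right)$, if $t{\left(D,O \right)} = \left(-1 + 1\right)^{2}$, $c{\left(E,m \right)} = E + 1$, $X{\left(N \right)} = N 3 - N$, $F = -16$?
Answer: $-3624$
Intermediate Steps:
$X{\left(N \right)} = 2 N$ ($X{\left(N \right)} = 3 N - N = 2 N$)
$c{\left(E,m \right)} = 1 + E$
$t{\left(D,O \right)} = 0$ ($t{\left(D,O \right)} = 0^{2} = 0$)
$- 302 \left(t{\left(5,X{\left(0 \right)} \right)} + c{\left(11,F \right)}\right) = - 302 \left(0 + \left(1 + 11\right)\right) = - 302 \left(0 + 12\right) = \left(-302\right) 12 = -3624$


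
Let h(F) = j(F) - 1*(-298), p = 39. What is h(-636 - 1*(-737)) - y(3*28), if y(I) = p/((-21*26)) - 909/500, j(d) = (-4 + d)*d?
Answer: 35339113/3500 ≈ 10097.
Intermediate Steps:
j(d) = d*(-4 + d)
h(F) = 298 + F*(-4 + F) (h(F) = F*(-4 + F) - 1*(-298) = F*(-4 + F) + 298 = 298 + F*(-4 + F))
y(I) = -6613/3500 (y(I) = 39/((-21*26)) - 909/500 = 39/(-546) - 909*1/500 = 39*(-1/546) - 909/500 = -1/14 - 909/500 = -6613/3500)
h(-636 - 1*(-737)) - y(3*28) = (298 + (-636 - 1*(-737))*(-4 + (-636 - 1*(-737)))) - 1*(-6613/3500) = (298 + (-636 + 737)*(-4 + (-636 + 737))) + 6613/3500 = (298 + 101*(-4 + 101)) + 6613/3500 = (298 + 101*97) + 6613/3500 = (298 + 9797) + 6613/3500 = 10095 + 6613/3500 = 35339113/3500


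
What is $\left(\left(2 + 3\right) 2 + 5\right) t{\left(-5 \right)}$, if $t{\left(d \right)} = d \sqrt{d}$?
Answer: $- 75 i \sqrt{5} \approx - 167.71 i$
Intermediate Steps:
$t{\left(d \right)} = d^{\frac{3}{2}}$
$\left(\left(2 + 3\right) 2 + 5\right) t{\left(-5 \right)} = \left(\left(2 + 3\right) 2 + 5\right) \left(-5\right)^{\frac{3}{2}} = \left(5 \cdot 2 + 5\right) \left(- 5 i \sqrt{5}\right) = \left(10 + 5\right) \left(- 5 i \sqrt{5}\right) = 15 \left(- 5 i \sqrt{5}\right) = - 75 i \sqrt{5}$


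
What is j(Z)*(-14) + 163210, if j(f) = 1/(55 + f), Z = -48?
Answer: 163208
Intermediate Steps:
j(Z)*(-14) + 163210 = -14/(55 - 48) + 163210 = -14/7 + 163210 = (⅐)*(-14) + 163210 = -2 + 163210 = 163208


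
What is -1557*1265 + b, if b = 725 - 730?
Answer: -1969610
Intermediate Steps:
b = -5
-1557*1265 + b = -1557*1265 - 5 = -1969605 - 5 = -1969610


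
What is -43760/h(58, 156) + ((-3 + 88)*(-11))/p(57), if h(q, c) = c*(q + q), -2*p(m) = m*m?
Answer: -2257015/1224873 ≈ -1.8427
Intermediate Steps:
p(m) = -m²/2 (p(m) = -m*m/2 = -m²/2)
h(q, c) = 2*c*q (h(q, c) = c*(2*q) = 2*c*q)
-43760/h(58, 156) + ((-3 + 88)*(-11))/p(57) = -43760/(2*156*58) + ((-3 + 88)*(-11))/((-½*57²)) = -43760/18096 + (85*(-11))/((-½*3249)) = -43760*1/18096 - 935/(-3249/2) = -2735/1131 - 935*(-2/3249) = -2735/1131 + 1870/3249 = -2257015/1224873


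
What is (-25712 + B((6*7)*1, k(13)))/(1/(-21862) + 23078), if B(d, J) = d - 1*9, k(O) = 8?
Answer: -561394298/504531235 ≈ -1.1127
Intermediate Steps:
B(d, J) = -9 + d (B(d, J) = d - 9 = -9 + d)
(-25712 + B((6*7)*1, k(13)))/(1/(-21862) + 23078) = (-25712 + (-9 + (6*7)*1))/(1/(-21862) + 23078) = (-25712 + (-9 + 42*1))/(-1/21862 + 23078) = (-25712 + (-9 + 42))/(504531235/21862) = (-25712 + 33)*(21862/504531235) = -25679*21862/504531235 = -561394298/504531235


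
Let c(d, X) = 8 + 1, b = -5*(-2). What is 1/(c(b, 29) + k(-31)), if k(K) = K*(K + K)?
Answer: 1/1931 ≈ 0.00051787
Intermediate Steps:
k(K) = 2*K² (k(K) = K*(2*K) = 2*K²)
b = 10
c(d, X) = 9
1/(c(b, 29) + k(-31)) = 1/(9 + 2*(-31)²) = 1/(9 + 2*961) = 1/(9 + 1922) = 1/1931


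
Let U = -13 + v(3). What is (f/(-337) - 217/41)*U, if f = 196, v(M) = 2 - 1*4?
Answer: 1217475/13817 ≈ 88.114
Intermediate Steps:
v(M) = -2 (v(M) = 2 - 4 = -2)
U = -15 (U = -13 - 2 = -15)
(f/(-337) - 217/41)*U = (196/(-337) - 217/41)*(-15) = (196*(-1/337) - 217*1/41)*(-15) = (-196/337 - 217/41)*(-15) = -81165/13817*(-15) = 1217475/13817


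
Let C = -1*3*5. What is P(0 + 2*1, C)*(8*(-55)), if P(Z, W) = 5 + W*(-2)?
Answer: -15400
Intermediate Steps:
C = -15 (C = -3*5 = -15)
P(Z, W) = 5 - 2*W
P(0 + 2*1, C)*(8*(-55)) = (5 - 2*(-15))*(8*(-55)) = (5 + 30)*(-440) = 35*(-440) = -15400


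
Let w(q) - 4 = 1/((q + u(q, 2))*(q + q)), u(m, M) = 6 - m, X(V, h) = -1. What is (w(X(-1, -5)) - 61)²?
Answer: 469225/144 ≈ 3258.5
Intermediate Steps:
w(q) = 4 + 1/(12*q) (w(q) = 4 + 1/((q + (6 - q))*(q + q)) = 4 + 1/(6*(2*q)) = 4 + 1/(12*q))
(w(X(-1, -5)) - 61)² = ((4 + (1/12)/(-1)) - 61)² = ((4 + (1/12)*(-1)) - 61)² = ((4 - 1/12) - 61)² = (47/12 - 61)² = (-685/12)² = 469225/144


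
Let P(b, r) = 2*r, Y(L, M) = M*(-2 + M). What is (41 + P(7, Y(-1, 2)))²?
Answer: 1681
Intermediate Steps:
(41 + P(7, Y(-1, 2)))² = (41 + 2*(2*(-2 + 2)))² = (41 + 2*(2*0))² = (41 + 2*0)² = (41 + 0)² = 41² = 1681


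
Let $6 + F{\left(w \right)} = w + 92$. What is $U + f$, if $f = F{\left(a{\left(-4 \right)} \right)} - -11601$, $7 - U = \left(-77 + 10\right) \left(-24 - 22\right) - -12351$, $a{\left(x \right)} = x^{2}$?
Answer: $-3723$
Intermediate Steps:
$F{\left(w \right)} = 86 + w$ ($F{\left(w \right)} = -6 + \left(w + 92\right) = -6 + \left(92 + w\right) = 86 + w$)
$U = -15426$ ($U = 7 - \left(\left(-77 + 10\right) \left(-24 - 22\right) - -12351\right) = 7 - \left(\left(-67\right) \left(-46\right) + 12351\right) = 7 - \left(3082 + 12351\right) = 7 - 15433 = -15426$)
$f = 11703$ ($f = \left(86 + \left(-4\right)^{2}\right) - -11601 = \left(86 + 16\right) + 11601 = 102 + 11601 = 11703$)
$U + f = -15426 + 11703 = -3723$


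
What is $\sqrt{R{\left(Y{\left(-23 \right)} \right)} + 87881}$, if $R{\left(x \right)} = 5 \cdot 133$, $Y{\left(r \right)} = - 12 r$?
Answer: $\sqrt{88546} \approx 297.57$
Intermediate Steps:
$R{\left(x \right)} = 665$
$\sqrt{R{\left(Y{\left(-23 \right)} \right)} + 87881} = \sqrt{665 + 87881} = \sqrt{88546}$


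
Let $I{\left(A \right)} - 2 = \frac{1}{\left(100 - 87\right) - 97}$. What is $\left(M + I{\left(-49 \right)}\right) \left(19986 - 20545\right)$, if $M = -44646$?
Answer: $\frac{2096304223}{84} \approx 2.4956 \cdot 10^{7}$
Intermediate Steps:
$I{\left(A \right)} = \frac{167}{84}$ ($I{\left(A \right)} = 2 + \frac{1}{\left(100 - 87\right) - 97} = 2 + \frac{1}{13 - 97} = 2 + \frac{1}{-84} = 2 - \frac{1}{84} = \frac{167}{84}$)
$\left(M + I{\left(-49 \right)}\right) \left(19986 - 20545\right) = \left(-44646 + \frac{167}{84}\right) \left(19986 - 20545\right) = \left(- \frac{3750097}{84}\right) \left(-559\right) = \frac{2096304223}{84}$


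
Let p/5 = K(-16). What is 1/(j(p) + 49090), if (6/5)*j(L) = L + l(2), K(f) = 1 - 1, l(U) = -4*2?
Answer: 3/147250 ≈ 2.0374e-5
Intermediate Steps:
l(U) = -8
K(f) = 0
p = 0 (p = 5*0 = 0)
j(L) = -20/3 + 5*L/6 (j(L) = 5*(L - 8)/6 = 5*(-8 + L)/6 = -20/3 + 5*L/6)
1/(j(p) + 49090) = 1/((-20/3 + (⅚)*0) + 49090) = 1/((-20/3 + 0) + 49090) = 1/(-20/3 + 49090) = 1/(147250/3) = 3/147250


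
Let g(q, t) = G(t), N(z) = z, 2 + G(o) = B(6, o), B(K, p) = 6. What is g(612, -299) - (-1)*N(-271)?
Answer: -267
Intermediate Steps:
G(o) = 4 (G(o) = -2 + 6 = 4)
g(q, t) = 4
g(612, -299) - (-1)*N(-271) = 4 - (-1)*(-271) = 4 - 1*271 = 4 - 271 = -267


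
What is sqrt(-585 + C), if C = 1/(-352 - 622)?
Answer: I*sqrt(554976434)/974 ≈ 24.187*I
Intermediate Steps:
C = -1/974 (C = 1/(-974) = -1/974 ≈ -0.0010267)
sqrt(-585 + C) = sqrt(-585 - 1/974) = sqrt(-569791/974) = I*sqrt(554976434)/974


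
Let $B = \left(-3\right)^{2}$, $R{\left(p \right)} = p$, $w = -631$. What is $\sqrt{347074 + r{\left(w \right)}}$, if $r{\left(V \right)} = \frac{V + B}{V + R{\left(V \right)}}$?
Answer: $\frac{\sqrt{138191527155}}{631} \approx 589.13$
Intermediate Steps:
$B = 9$
$r{\left(V \right)} = \frac{9 + V}{2 V}$ ($r{\left(V \right)} = \frac{V + 9}{V + V} = \frac{9 + V}{2 V}$)
$\sqrt{347074 + r{\left(w \right)}} = \sqrt{347074 + \frac{9 - 631}{2 \left(-631\right)}} = \sqrt{347074 + \frac{1}{2} \left(- \frac{1}{631}\right) \left(-622\right)} = \sqrt{347074 + \frac{311}{631}} = \sqrt{\frac{219004005}{631}} = \frac{\sqrt{138191527155}}{631}$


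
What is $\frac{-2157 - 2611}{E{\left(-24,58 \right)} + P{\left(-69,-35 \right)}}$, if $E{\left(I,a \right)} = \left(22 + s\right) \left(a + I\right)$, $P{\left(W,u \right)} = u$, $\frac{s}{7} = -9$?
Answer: $\frac{4768}{1429} \approx 3.3366$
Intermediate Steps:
$s = -63$ ($s = 7 \left(-9\right) = -63$)
$E{\left(I,a \right)} = - 41 I - 41 a$ ($E{\left(I,a \right)} = \left(22 - 63\right) \left(a + I\right) = - 41 \left(I + a\right) = - 41 I - 41 a$)
$\frac{-2157 - 2611}{E{\left(-24,58 \right)} + P{\left(-69,-35 \right)}} = \frac{-2157 - 2611}{\left(\left(-41\right) \left(-24\right) - 2378\right) - 35} = - \frac{4768}{\left(984 - 2378\right) - 35} = - \frac{4768}{-1394 - 35} = - \frac{4768}{-1429} = \left(-4768\right) \left(- \frac{1}{1429}\right) = \frac{4768}{1429}$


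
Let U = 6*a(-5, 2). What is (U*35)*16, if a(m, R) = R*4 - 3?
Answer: 16800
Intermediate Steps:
a(m, R) = -3 + 4*R (a(m, R) = 4*R - 3 = -3 + 4*R)
U = 30 (U = 6*(-3 + 4*2) = 6*(-3 + 8) = 6*5 = 30)
(U*35)*16 = (30*35)*16 = 1050*16 = 16800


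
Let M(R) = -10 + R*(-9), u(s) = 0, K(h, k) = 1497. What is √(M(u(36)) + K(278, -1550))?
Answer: √1487 ≈ 38.562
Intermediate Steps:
M(R) = -10 - 9*R
√(M(u(36)) + K(278, -1550)) = √((-10 - 9*0) + 1497) = √((-10 + 0) + 1497) = √(-10 + 1497) = √1487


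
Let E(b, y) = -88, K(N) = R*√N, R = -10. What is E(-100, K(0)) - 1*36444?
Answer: -36532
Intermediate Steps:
K(N) = -10*√N
E(-100, K(0)) - 1*36444 = -88 - 1*36444 = -88 - 36444 = -36532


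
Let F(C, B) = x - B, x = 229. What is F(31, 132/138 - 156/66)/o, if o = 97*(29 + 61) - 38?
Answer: 58293/2199076 ≈ 0.026508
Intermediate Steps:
F(C, B) = 229 - B
o = 8692 (o = 97*90 - 38 = 8730 - 38 = 8692)
F(31, 132/138 - 156/66)/o = (229 - (132/138 - 156/66))/8692 = (229 - (132*(1/138) - 156*1/66))*(1/8692) = (229 - (22/23 - 26/11))*(1/8692) = (229 - 1*(-356/253))*(1/8692) = (229 + 356/253)*(1/8692) = (58293/253)*(1/8692) = 58293/2199076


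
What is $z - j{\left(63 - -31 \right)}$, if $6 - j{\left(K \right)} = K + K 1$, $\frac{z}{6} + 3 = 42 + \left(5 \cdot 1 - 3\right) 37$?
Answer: $860$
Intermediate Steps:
$z = 678$ ($z = -18 + 6 \left(42 + \left(5 \cdot 1 - 3\right) 37\right) = -18 + 6 \left(42 + \left(5 - 3\right) 37\right) = -18 + 6 \left(42 + 2 \cdot 37\right) = -18 + 6 \left(42 + 74\right) = -18 + 6 \cdot 116 = -18 + 696 = 678$)
$j{\left(K \right)} = 6 - 2 K$ ($j{\left(K \right)} = 6 - \left(K + K 1\right) = 6 - \left(K + K\right) = 6 - 2 K$)
$z - j{\left(63 - -31 \right)} = 678 - \left(6 - 2 \left(63 - -31\right)\right) = 678 - \left(6 - 2 \left(63 + 31\right)\right) = 678 - \left(6 - 188\right) = 678 - -182 = 678 + 182 = 860$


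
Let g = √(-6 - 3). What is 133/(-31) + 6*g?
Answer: -133/31 + 18*I ≈ -4.2903 + 18.0*I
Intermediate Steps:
g = 3*I (g = √(-9) = 3*I ≈ 3.0*I)
133/(-31) + 6*g = 133/(-31) + 6*(3*I) = 133*(-1/31) + 18*I = -133/31 + 18*I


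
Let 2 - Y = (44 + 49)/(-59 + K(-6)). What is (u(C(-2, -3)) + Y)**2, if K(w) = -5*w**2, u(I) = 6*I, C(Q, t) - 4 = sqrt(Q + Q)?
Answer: 31552825/57121 + 151368*I/239 ≈ 552.39 + 633.34*I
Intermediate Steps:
C(Q, t) = 4 + sqrt(2)*sqrt(Q) (C(Q, t) = 4 + sqrt(Q + Q) = 4 + sqrt(2*Q) = 4 + sqrt(2)*sqrt(Q))
Y = 571/239 (Y = 2 - (44 + 49)/(-59 - 5*(-6)**2) = 2 - 93/(-59 - 5*36) = 2 - 93/(-59 - 180) = 2 - 93/(-239) = 2 - 93*(-1)/239 = 2 - 1*(-93/239) = 2 + 93/239 = 571/239 ≈ 2.3891)
(u(C(-2, -3)) + Y)**2 = (6*(4 + sqrt(2)*sqrt(-2)) + 571/239)**2 = (6*(4 + sqrt(2)*(I*sqrt(2))) + 571/239)**2 = (6*(4 + 2*I) + 571/239)**2 = ((24 + 12*I) + 571/239)**2 = (6307/239 + 12*I)**2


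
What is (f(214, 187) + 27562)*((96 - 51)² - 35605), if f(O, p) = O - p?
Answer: -926438620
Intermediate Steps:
(f(214, 187) + 27562)*((96 - 51)² - 35605) = ((214 - 1*187) + 27562)*((96 - 51)² - 35605) = ((214 - 187) + 27562)*(45² - 35605) = (27 + 27562)*(2025 - 35605) = 27589*(-33580) = -926438620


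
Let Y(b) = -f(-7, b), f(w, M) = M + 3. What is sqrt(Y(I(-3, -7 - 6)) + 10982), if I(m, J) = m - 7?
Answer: 3*sqrt(1221) ≈ 104.83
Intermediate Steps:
f(w, M) = 3 + M
I(m, J) = -7 + m
Y(b) = -3 - b (Y(b) = -(3 + b) = -3 - b)
sqrt(Y(I(-3, -7 - 6)) + 10982) = sqrt((-3 - (-7 - 3)) + 10982) = sqrt((-3 - 1*(-10)) + 10982) = sqrt((-3 + 10) + 10982) = sqrt(7 + 10982) = sqrt(10989) = 3*sqrt(1221)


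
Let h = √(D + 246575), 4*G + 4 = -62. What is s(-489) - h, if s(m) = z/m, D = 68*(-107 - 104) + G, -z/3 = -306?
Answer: -306/163 - √928842/2 ≈ -483.76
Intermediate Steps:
G = -33/2 (G = -1 + (¼)*(-62) = -1 - 31/2 = -33/2 ≈ -16.500)
z = 918 (z = -3*(-306) = 918)
D = -28729/2 (D = 68*(-107 - 104) - 33/2 = 68*(-211) - 33/2 = -14348 - 33/2 = -28729/2 ≈ -14365.)
h = √928842/2 (h = √(-28729/2 + 246575) = √(464421/2) = √928842/2 ≈ 481.88)
s(m) = 918/m
s(-489) - h = 918/(-489) - √928842/2 = 918*(-1/489) - √928842/2 = -306/163 - √928842/2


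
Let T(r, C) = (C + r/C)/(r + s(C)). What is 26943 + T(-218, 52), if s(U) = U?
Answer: 116284745/4316 ≈ 26943.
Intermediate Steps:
T(r, C) = (C + r/C)/(C + r) (T(r, C) = (C + r/C)/(r + C) = (C + r/C)/(C + r))
26943 + T(-218, 52) = 26943 + (-218 + 52**2)/(52*(52 - 218)) = 26943 + (1/52)*(-218 + 2704)/(-166) = 26943 + (1/52)*(-1/166)*2486 = 26943 - 1243/4316 = 116284745/4316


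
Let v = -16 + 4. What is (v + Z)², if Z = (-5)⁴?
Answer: 375769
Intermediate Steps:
v = -12
Z = 625
(v + Z)² = (-12 + 625)² = 613² = 375769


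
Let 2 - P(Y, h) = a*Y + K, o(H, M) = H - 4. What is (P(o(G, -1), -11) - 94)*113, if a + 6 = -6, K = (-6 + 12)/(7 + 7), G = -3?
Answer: -139555/7 ≈ -19936.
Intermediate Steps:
K = 3/7 (K = 6/14 = 6*(1/14) = 3/7 ≈ 0.42857)
a = -12 (a = -6 - 6 = -12)
o(H, M) = -4 + H
P(Y, h) = 11/7 + 12*Y (P(Y, h) = 2 - (-12*Y + 3/7) = 2 - (3/7 - 12*Y) = 2 + (-3/7 + 12*Y) = 11/7 + 12*Y)
(P(o(G, -1), -11) - 94)*113 = ((11/7 + 12*(-4 - 3)) - 94)*113 = ((11/7 + 12*(-7)) - 94)*113 = ((11/7 - 84) - 94)*113 = (-577/7 - 94)*113 = -1235/7*113 = -139555/7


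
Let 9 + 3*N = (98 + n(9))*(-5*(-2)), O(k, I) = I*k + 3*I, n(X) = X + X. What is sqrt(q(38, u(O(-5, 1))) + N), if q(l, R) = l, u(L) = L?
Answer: sqrt(3795)/3 ≈ 20.535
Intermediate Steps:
n(X) = 2*X
O(k, I) = 3*I + I*k
N = 1151/3 (N = -3 + ((98 + 2*9)*(-5*(-2)))/3 = -3 + ((98 + 18)*10)/3 = -3 + (116*10)/3 = -3 + (1/3)*1160 = -3 + 1160/3 = 1151/3 ≈ 383.67)
sqrt(q(38, u(O(-5, 1))) + N) = sqrt(38 + 1151/3) = sqrt(1265/3) = sqrt(3795)/3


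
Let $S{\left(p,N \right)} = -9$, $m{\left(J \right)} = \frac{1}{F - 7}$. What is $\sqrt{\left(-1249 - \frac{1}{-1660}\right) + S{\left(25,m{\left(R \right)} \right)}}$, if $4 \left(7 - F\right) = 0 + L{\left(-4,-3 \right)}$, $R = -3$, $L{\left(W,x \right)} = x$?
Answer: $\frac{3 i \sqrt{96292865}}{830} \approx 35.468 i$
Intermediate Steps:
$F = \frac{31}{4}$ ($F = 7 - \frac{0 - 3}{4} = 7 - - \frac{3}{4} = 7 + \frac{3}{4} = \frac{31}{4} \approx 7.75$)
$m{\left(J \right)} = \frac{4}{3}$ ($m{\left(J \right)} = \frac{1}{\frac{31}{4} - 7} = \frac{1}{\frac{3}{4}} = \frac{4}{3}$)
$\sqrt{\left(-1249 - \frac{1}{-1660}\right) + S{\left(25,m{\left(R \right)} \right)}} = \sqrt{\left(-1249 - \frac{1}{-1660}\right) - 9} = \sqrt{\left(-1249 - - \frac{1}{1660}\right) - 9} = \sqrt{\left(-1249 + \frac{1}{1660}\right) - 9} = \sqrt{- \frac{2073339}{1660} - 9} = \sqrt{- \frac{2088279}{1660}} = \frac{3 i \sqrt{96292865}}{830}$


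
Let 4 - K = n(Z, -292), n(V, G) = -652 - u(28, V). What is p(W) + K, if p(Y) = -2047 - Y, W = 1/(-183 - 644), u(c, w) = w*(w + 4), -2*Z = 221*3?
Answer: 354535731/3308 ≈ 1.0718e+5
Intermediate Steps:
Z = -663/2 (Z = -221*3/2 = -1/2*663 = -663/2 ≈ -331.50)
u(c, w) = w*(4 + w)
W = -1/827 (W = 1/(-827) = -1/827 ≈ -0.0012092)
n(V, G) = -652 - V*(4 + V)
K = 436889/4 (K = 4 - (-652 - 1*(-663/2)*(4 - 663/2)) = 4 - (-652 - 1*(-663/2)*(-655/2)) = 4 - (-652 - 434265/4) = 4 - 1*(-436873/4) = 4 + 436873/4 = 436889/4 ≈ 1.0922e+5)
p(W) + K = (-2047 - 1*(-1/827)) + 436889/4 = (-2047 + 1/827) + 436889/4 = -1692868/827 + 436889/4 = 354535731/3308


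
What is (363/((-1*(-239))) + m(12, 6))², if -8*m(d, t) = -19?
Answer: 55428025/3655744 ≈ 15.162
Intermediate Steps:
m(d, t) = 19/8 (m(d, t) = -⅛*(-19) = 19/8)
(363/((-1*(-239))) + m(12, 6))² = (363/((-1*(-239))) + 19/8)² = (363/239 + 19/8)² = (7445/1912)² = 55428025/3655744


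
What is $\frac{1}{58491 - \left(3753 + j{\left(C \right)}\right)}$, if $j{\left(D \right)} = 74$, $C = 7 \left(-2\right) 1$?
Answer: $\frac{1}{54664} \approx 1.8294 \cdot 10^{-5}$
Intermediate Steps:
$C = -14$ ($C = \left(-14\right) 1 = -14$)
$\frac{1}{58491 - \left(3753 + j{\left(C \right)}\right)} = \frac{1}{58491 - 3827} = \frac{1}{54664}$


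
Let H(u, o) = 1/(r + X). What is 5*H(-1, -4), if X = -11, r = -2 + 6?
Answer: -5/7 ≈ -0.71429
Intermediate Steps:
r = 4
H(u, o) = -1/7 (H(u, o) = 1/(4 - 11) = 1/(-7) = -1/7)
5*H(-1, -4) = 5*(-1/7) = -5/7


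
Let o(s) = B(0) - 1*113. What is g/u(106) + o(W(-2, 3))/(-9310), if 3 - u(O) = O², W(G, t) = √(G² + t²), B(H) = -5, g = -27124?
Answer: 126924967/52289615 ≈ 2.4273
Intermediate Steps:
o(s) = -118 (o(s) = -5 - 1*113 = -5 - 113 = -118)
u(O) = 3 - O²
g/u(106) + o(W(-2, 3))/(-9310) = -27124/(3 - 1*106²) - 118/(-9310) = -27124/(3 - 1*11236) - 118*(-1/9310) = -27124/(3 - 11236) + 59/4655 = -27124/(-11233) + 59/4655 = -27124*(-1/11233) + 59/4655 = 27124/11233 + 59/4655 = 126924967/52289615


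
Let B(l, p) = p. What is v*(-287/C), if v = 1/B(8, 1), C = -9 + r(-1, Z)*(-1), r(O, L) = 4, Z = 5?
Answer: 287/13 ≈ 22.077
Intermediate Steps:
C = -13 (C = -9 + 4*(-1) = -9 - 4 = -13)
v = 1 (v = 1/1 = 1)
v*(-287/C) = 1*(-287/(-13)) = 1*(-287*(-1/13)) = 1*(287/13) = 287/13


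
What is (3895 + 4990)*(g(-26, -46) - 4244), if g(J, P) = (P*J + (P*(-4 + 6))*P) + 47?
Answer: 10937435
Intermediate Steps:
g(J, P) = 47 + 2*P² + J*P (g(J, P) = (J*P + (P*2)*P) + 47 = (J*P + (2*P)*P) + 47 = (J*P + 2*P²) + 47 = (2*P² + J*P) + 47 = 47 + 2*P² + J*P)
(3895 + 4990)*(g(-26, -46) - 4244) = (3895 + 4990)*((47 + 2*(-46)² - 26*(-46)) - 4244) = 8885*((47 + 2*2116 + 1196) - 4244) = 8885*((47 + 4232 + 1196) - 4244) = 8885*(5475 - 4244) = 8885*1231 = 10937435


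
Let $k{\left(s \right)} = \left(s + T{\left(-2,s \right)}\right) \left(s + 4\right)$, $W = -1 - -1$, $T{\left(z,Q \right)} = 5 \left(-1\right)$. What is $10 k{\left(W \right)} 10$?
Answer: $-2000$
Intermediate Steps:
$T{\left(z,Q \right)} = -5$
$W = 0$ ($W = -1 + 1 = 0$)
$k{\left(s \right)} = \left(-5 + s\right) \left(4 + s\right)$ ($k{\left(s \right)} = \left(s - 5\right) \left(s + 4\right) = \left(-5 + s\right) \left(4 + s\right)$)
$10 k{\left(W \right)} 10 = 10 \left(-20 + 0^{2} - 0\right) 10 = 10 \left(-20 + 0 + 0\right) 10 = 10 \left(-20\right) 10 = \left(-200\right) 10 = -2000$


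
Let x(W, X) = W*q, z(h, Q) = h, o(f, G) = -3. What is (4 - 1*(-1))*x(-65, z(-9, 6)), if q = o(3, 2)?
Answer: 975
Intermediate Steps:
q = -3
x(W, X) = -3*W (x(W, X) = W*(-3) = -3*W)
(4 - 1*(-1))*x(-65, z(-9, 6)) = (4 - 1*(-1))*(-3*(-65)) = (4 + 1)*195 = 5*195 = 975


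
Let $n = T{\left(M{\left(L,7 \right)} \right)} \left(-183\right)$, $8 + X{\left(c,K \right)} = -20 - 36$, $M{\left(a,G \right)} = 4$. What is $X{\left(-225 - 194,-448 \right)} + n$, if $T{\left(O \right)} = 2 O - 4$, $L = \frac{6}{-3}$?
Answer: $-796$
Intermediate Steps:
$L = -2$ ($L = 6 \left(- \frac{1}{3}\right) = -2$)
$X{\left(c,K \right)} = -64$ ($X{\left(c,K \right)} = -8 - 56 = -64$)
$T{\left(O \right)} = -4 + 2 O$
$n = -732$ ($n = \left(-4 + 2 \cdot 4\right) \left(-183\right) = \left(-4 + 8\right) \left(-183\right) = 4 \left(-183\right) = -732$)
$X{\left(-225 - 194,-448 \right)} + n = -64 - 732 = -796$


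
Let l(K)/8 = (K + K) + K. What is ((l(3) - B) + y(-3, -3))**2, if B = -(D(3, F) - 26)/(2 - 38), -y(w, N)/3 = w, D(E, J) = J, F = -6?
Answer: 543169/81 ≈ 6705.8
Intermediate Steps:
y(w, N) = -3*w
l(K) = 24*K (l(K) = 8*((K + K) + K) = 8*(2*K + K) = 8*(3*K) = 24*K)
B = -8/9 (B = -(-6 - 26)/(2 - 38) = -(-32)/(-36) = -(-32)*(-1)/36 = -1*8/9 = -8/9 ≈ -0.88889)
((l(3) - B) + y(-3, -3))**2 = ((24*3 - 1*(-8/9)) - 3*(-3))**2 = ((72 + 8/9) + 9)**2 = (656/9 + 9)**2 = (737/9)**2 = 543169/81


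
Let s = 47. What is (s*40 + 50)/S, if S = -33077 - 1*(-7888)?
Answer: -1930/25189 ≈ -0.076621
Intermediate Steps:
S = -25189 (S = -33077 + 7888 = -25189)
(s*40 + 50)/S = (47*40 + 50)/(-25189) = (1880 + 50)*(-1/25189) = 1930*(-1/25189) = -1930/25189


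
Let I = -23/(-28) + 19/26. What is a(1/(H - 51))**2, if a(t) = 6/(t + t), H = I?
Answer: 2915676009/132496 ≈ 22006.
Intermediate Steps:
I = 565/364 (I = -23*(-1/28) + 19*(1/26) = 23/28 + 19/26 = 565/364 ≈ 1.5522)
H = 565/364 ≈ 1.5522
a(t) = 3/t (a(t) = 6/(2*t) = (1/(2*t))*6 = 3/t)
a(1/(H - 51))**2 = (3/(1/(565/364 - 51)))**2 = (3/(1/(-17999/364)))**2 = (3/(-364/17999))**2 = (3*(-17999/364))**2 = (-53997/364)**2 = 2915676009/132496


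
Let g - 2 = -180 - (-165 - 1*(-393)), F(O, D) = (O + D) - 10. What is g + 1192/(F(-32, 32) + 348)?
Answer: -68018/169 ≈ -402.47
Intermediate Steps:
F(O, D) = -10 + D + O (F(O, D) = (D + O) - 10 = -10 + D + O)
g = -406 (g = 2 + (-180 - (-165 - 1*(-393))) = 2 + (-180 - (-165 + 393)) = 2 + (-180 - 1*228) = 2 + (-180 - 228) = 2 - 408 = -406)
g + 1192/(F(-32, 32) + 348) = -406 + 1192/((-10 + 32 - 32) + 348) = -406 + 1192/(-10 + 348) = -406 + 1192/338 = -406 + 1192*(1/338) = -406 + 596/169 = -68018/169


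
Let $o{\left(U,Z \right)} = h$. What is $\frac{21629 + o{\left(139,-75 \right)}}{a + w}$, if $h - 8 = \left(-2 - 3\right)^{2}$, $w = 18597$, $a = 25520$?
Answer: $\frac{21662}{44117} \approx 0.49101$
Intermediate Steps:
$h = 33$ ($h = 8 + \left(-2 - 3\right)^{2} = 8 + \left(-5\right)^{2} = 8 + 25 = 33$)
$o{\left(U,Z \right)} = 33$
$\frac{21629 + o{\left(139,-75 \right)}}{a + w} = \frac{21629 + 33}{25520 + 18597} = \frac{21662}{44117}$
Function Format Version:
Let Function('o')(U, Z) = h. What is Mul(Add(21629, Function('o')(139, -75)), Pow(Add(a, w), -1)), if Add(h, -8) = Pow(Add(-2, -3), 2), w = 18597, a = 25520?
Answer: Rational(21662, 44117) ≈ 0.49101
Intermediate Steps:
h = 33 (h = Add(8, Pow(Add(-2, -3), 2)) = Add(8, Pow(-5, 2)) = Add(8, 25) = 33)
Function('o')(U, Z) = 33
Mul(Add(21629, Function('o')(139, -75)), Pow(Add(a, w), -1)) = Mul(Add(21629, 33), Pow(Add(25520, 18597), -1)) = Mul(21662, Pow(44117, -1)) = Mul(21662, Rational(1, 44117)) = Rational(21662, 44117)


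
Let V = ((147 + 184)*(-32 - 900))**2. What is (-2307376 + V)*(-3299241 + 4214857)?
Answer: 87134602763639808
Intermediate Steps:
V = 95167314064 (V = (331*(-932))**2 = (-308492)**2 = 95167314064)
(-2307376 + V)*(-3299241 + 4214857) = (-2307376 + 95167314064)*(-3299241 + 4214857) = 95165006688*915616 = 87134602763639808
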